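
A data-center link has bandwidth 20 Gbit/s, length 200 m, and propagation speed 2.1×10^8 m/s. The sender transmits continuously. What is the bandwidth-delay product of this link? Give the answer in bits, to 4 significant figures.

19050 bits

Propagation delay = 200 / 210000000 = 9.52381e-07 s.
BDP = R × t_prop = 20000000000 × 9.52381e-07 = 19047.6 bits.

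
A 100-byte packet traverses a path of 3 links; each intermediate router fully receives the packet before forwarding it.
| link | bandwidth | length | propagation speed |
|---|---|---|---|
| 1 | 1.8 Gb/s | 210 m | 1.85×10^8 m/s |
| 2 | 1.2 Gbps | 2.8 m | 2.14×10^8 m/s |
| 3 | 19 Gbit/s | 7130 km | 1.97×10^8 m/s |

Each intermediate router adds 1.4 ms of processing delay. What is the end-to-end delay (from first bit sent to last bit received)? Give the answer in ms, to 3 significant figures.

L = 100 × 8 = 800 bits.
Transmission delays (L/R per hop): 0.000444444, 0.000666667, 4.21053e-05 ms; sum = 0.00115322 ms.
Propagation delays (d/s per hop): 0.00113514, 1.30841e-05, 36.1929 ms; sum = 36.194 ms.
Processing at 2 router(s): 2 × 1.4 ms = 2.8 ms.
End-to-end = 39.0 ms.

39.0 ms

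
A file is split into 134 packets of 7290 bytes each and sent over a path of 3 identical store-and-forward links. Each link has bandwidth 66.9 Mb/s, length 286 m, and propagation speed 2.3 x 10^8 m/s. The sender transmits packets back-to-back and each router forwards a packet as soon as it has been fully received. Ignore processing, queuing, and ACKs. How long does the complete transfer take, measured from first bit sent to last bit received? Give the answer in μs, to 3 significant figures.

Per-hop transmission t_tx = L/R = 58320/6.69e+07 = 871.749 μs.
Per-hop propagation t_prop = 286/2.3e+08 = 1.24348 μs.
Pipeline fill: first packet needs 3·t_tx to clear all hops; remaining 133 packets each add one t_tx.
Total = (3+134-1)·t_tx + 3·t_prop = 136·871.749 + 3·1.24348 = 119000 μs.

119000 μs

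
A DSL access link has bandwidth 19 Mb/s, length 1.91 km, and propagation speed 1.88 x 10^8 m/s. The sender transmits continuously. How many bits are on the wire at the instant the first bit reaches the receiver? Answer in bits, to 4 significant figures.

193.0 bits

Propagation delay = 1910 / 188000000 = 1.01596e-05 s.
BDP = R × t_prop = 19000000 × 1.01596e-05 = 193.032 bits.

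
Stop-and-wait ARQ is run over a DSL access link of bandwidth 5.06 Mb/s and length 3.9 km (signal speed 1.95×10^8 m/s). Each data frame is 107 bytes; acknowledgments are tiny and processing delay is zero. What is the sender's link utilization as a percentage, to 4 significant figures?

t_tx = L/R = 856/5060000 = 0.00016917 s.
t_prop = 3900/195000000 = 2e-05 s; RTT = 4e-05 s.
Cycle = t_tx + RTT = 0.00020917 s.
Utilization = t_tx / cycle = 0.00016917/0.00020917 = 80.88 %.

80.88 %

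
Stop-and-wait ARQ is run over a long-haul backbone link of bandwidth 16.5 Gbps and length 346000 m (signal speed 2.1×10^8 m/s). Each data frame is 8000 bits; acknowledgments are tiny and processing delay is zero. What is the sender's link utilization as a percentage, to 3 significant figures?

t_tx = L/R = 8000/16500000000 = 4.84848e-07 s.
t_prop = 346000/210000000 = 0.00164762 s; RTT = 0.00329524 s.
Cycle = t_tx + RTT = 0.00329572 s.
Utilization = t_tx / cycle = 4.84848e-07/0.00329572 = 0.0147 %.

0.0147 %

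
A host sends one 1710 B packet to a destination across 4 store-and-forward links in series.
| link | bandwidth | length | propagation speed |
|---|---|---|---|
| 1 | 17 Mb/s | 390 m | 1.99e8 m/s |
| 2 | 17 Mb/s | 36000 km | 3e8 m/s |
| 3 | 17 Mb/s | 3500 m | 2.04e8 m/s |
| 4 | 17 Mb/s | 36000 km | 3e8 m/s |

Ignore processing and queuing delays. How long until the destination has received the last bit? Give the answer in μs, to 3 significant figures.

243000 μs

L = 1710 × 8 = 13680 bits.
Transmission delay per hop = L/R = 13680/17000000 = 804.706 μs; 4 hops → 3218.82 μs.
Propagation delays (d/s per hop): 1.9598, 120000, 17.1569, 120000 μs; sum = 240019 μs.
End-to-end = 243000 μs.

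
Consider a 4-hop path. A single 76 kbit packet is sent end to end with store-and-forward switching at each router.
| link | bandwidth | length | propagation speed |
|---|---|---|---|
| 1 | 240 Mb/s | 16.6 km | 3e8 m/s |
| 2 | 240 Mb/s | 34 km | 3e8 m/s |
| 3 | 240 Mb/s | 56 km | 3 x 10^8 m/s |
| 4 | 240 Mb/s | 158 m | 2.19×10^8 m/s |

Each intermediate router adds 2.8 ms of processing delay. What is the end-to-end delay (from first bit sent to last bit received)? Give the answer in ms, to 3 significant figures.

L = 76000 bits.
Transmission delay per hop = L/R = 76000/240000000 = 0.316667 ms; 4 hops → 1.26667 ms.
Propagation delays (d/s per hop): 0.0553333, 0.113333, 0.186667, 0.000721461 ms; sum = 0.356055 ms.
Processing at 3 router(s): 3 × 2.8 ms = 8.4 ms.
End-to-end = 10.0 ms.

10.0 ms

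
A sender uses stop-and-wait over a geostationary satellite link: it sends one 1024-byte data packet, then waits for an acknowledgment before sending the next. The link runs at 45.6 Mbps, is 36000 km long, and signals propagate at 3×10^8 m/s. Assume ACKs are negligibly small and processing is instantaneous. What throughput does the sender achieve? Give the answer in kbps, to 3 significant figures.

t_tx = L/R = 8192/45600000 = 0.000179649 s.
t_prop = 36000000/300000000 = 0.12 s; RTT = 0.24 s.
Cycle = t_tx + RTT = 0.24018 s.
Throughput = L / cycle = 8192 / 0.24018 = 34.1 kbps.

34.1 kbps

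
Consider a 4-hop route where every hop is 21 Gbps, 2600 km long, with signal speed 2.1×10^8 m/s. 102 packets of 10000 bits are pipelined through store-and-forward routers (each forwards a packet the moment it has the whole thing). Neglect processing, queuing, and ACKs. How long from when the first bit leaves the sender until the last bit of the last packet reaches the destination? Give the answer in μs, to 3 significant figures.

Per-hop transmission t_tx = L/R = 10000/21000000000 = 0.47619 μs.
Per-hop propagation t_prop = 2600000/210000000 = 12381 μs.
Pipeline fill: first packet needs 4·t_tx to clear all hops; remaining 101 packets each add one t_tx.
Total = (4+102-1)·t_tx + 4·t_prop = 105·0.47619 + 4·12381 = 49600 μs.

49600 μs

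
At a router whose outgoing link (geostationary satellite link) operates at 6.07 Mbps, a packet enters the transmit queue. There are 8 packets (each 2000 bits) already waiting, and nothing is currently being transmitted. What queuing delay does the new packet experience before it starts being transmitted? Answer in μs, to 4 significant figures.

Each queued packet: L/R = 2000/6070000 = 329.489 μs.
8 queued → 2635.91 μs.
Queuing delay = 2636 μs.

2636 μs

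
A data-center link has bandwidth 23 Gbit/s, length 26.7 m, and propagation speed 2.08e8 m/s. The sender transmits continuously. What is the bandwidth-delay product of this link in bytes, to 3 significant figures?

Propagation delay = 26.7 / 208000000 = 1.28365e-07 s.
BDP = R × t_prop = 23000000000 × 1.28365e-07 = 2952.4 bits.
In bytes: 2952.4/8 = 369 bytes.

369 bytes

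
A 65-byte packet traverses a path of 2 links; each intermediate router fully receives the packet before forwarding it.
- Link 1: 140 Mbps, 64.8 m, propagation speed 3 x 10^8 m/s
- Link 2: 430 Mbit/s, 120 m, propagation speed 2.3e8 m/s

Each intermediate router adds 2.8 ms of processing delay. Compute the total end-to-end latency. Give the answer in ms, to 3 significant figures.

L = 65 × 8 = 520 bits.
Transmission delays (L/R per hop): 0.00371429, 0.0012093 ms; sum = 0.00492359 ms.
Propagation delays (d/s per hop): 0.000216, 0.000521739 ms; sum = 0.000737739 ms.
Processing at 1 router(s): 1 × 2.8 ms = 2.8 ms.
End-to-end = 2.81 ms.

2.81 ms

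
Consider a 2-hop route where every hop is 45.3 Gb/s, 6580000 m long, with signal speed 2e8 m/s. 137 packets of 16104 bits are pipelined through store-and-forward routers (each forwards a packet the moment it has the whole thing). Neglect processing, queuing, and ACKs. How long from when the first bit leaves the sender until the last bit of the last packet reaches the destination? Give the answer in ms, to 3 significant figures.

Per-hop transmission t_tx = L/R = 16104/45300000000 = 0.000355497 ms.
Per-hop propagation t_prop = 6580000/200000000 = 32.9 ms.
Pipeline fill: first packet needs 2·t_tx to clear all hops; remaining 136 packets each add one t_tx.
Total = (2+137-1)·t_tx + 2·t_prop = 138·0.000355497 + 2·32.9 = 65.8 ms.

65.8 ms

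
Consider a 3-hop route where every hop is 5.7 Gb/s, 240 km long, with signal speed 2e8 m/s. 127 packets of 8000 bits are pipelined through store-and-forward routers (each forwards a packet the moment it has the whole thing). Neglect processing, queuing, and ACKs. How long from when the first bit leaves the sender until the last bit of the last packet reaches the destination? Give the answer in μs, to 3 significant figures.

Per-hop transmission t_tx = L/R = 8000/5700000000 = 1.40351 μs.
Per-hop propagation t_prop = 240000/200000000 = 1200 μs.
Pipeline fill: first packet needs 3·t_tx to clear all hops; remaining 126 packets each add one t_tx.
Total = (3+127-1)·t_tx + 3·t_prop = 129·1.40351 + 3·1200 = 3780 μs.

3780 μs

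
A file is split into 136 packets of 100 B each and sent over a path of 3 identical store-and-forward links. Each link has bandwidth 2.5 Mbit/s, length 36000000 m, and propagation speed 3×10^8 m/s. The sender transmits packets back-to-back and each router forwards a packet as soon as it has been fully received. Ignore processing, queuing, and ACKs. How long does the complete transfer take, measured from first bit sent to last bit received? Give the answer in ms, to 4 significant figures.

404.2 ms

Per-hop transmission t_tx = L/R = 800/2500000 = 0.32 ms.
Per-hop propagation t_prop = 36000000/300000000 = 120 ms.
Pipeline fill: first packet needs 3·t_tx to clear all hops; remaining 135 packets each add one t_tx.
Total = (3+136-1)·t_tx + 3·t_prop = 138·0.32 + 3·120 = 404.2 ms.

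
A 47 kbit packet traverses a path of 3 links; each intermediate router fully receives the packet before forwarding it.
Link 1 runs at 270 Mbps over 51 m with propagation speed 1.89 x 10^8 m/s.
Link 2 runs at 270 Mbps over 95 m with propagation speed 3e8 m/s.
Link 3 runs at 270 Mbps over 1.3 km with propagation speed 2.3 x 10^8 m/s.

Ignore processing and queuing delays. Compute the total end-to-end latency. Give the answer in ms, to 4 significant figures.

L = 47000 bits.
Transmission delay per hop = L/R = 47000/270000000 = 0.174074 ms; 3 hops → 0.522222 ms.
Propagation delays (d/s per hop): 0.000269841, 0.000316667, 0.00565217 ms; sum = 0.00623868 ms.
End-to-end = 0.5285 ms.

0.5285 ms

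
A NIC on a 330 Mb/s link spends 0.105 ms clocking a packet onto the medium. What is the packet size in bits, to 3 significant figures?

34700 bits

L = R × t_tx = 330000000 b/s × 0.000105 s = 34650 bits.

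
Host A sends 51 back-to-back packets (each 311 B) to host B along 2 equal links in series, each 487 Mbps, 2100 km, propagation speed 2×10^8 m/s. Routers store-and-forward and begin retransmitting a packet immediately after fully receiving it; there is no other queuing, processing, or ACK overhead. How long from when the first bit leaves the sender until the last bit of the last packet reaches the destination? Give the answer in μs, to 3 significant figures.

21300 μs

Per-hop transmission t_tx = L/R = 2488/487000000 = 5.10883 μs.
Per-hop propagation t_prop = 2100000/200000000 = 10500 μs.
Pipeline fill: first packet needs 2·t_tx to clear all hops; remaining 50 packets each add one t_tx.
Total = (2+51-1)·t_tx + 2·t_prop = 52·5.10883 + 2·10500 = 21300 μs.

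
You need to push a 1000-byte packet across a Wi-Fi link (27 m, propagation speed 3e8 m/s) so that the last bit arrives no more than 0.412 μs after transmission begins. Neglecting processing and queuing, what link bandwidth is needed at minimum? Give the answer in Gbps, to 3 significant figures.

24.8 Gbps

L = 8000 bits.
Propagation delay = 27 / 300000000 = 0.09 μs.
Transmission budget = 0.412 − 0.09 = 0.322 μs.
R ≥ L / t_tx = 8000 bits / 3.22e-07 s = 24.8 Gbps.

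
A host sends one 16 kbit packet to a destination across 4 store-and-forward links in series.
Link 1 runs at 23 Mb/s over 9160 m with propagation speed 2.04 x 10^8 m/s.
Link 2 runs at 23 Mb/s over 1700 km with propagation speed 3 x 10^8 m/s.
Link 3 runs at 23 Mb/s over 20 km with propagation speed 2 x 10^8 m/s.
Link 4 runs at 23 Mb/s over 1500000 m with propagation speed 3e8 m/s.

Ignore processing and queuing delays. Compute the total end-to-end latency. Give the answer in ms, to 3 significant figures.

13.6 ms

L = 16000 bits.
Transmission delay per hop = L/R = 16000/23000000 = 0.695652 ms; 4 hops → 2.78261 ms.
Propagation delays (d/s per hop): 0.044902, 5.66667, 0.1, 5 ms; sum = 10.8116 ms.
End-to-end = 13.6 ms.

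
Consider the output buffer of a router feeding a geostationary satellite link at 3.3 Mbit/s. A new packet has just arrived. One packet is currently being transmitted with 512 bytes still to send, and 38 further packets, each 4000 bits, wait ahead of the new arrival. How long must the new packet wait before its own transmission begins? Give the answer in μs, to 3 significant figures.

47300 μs

Each queued packet: L/R = 4000/3300000 = 1212.12 μs.
38 queued → 46060.6 μs.
Plus remaining 4096 bits of current packet: 1241.21 μs.
Queuing delay = 47300 μs.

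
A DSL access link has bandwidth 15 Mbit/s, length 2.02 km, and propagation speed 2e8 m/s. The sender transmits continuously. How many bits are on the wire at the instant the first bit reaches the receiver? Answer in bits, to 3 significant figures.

152 bits

Propagation delay = 2020 / 200000000 = 1.01e-05 s.
BDP = R × t_prop = 15000000 × 1.01e-05 = 151.5 bits.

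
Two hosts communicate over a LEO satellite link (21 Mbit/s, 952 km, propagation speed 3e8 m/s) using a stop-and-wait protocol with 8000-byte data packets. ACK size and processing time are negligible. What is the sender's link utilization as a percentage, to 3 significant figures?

t_tx = L/R = 64000/21000000 = 0.00304762 s.
t_prop = 952000/300000000 = 0.00317333 s; RTT = 0.00634667 s.
Cycle = t_tx + RTT = 0.00939429 s.
Utilization = t_tx / cycle = 0.00304762/0.00939429 = 32.4 %.

32.4 %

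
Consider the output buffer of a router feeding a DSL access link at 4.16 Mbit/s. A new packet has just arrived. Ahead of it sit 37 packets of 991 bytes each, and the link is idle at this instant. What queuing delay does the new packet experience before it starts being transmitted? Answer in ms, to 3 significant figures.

70.5 ms

Each queued packet: L/R = 7928/4160000 = 1.90577 ms.
37 queued → 70.5135 ms.
Queuing delay = 70.5 ms.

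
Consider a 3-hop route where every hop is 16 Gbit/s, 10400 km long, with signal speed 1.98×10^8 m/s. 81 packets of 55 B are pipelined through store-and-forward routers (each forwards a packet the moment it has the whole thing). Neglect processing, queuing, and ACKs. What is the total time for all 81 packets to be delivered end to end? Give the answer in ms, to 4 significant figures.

Per-hop transmission t_tx = L/R = 440/16000000000 = 2.75e-05 ms.
Per-hop propagation t_prop = 10400000/198000000 = 52.5253 ms.
Pipeline fill: first packet needs 3·t_tx to clear all hops; remaining 80 packets each add one t_tx.
Total = (3+81-1)·t_tx + 3·t_prop = 83·2.75e-05 + 3·52.5253 = 157.6 ms.

157.6 ms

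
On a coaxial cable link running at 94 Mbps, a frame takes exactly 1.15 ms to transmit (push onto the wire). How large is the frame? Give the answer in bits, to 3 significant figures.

L = R × t_tx = 94000000 b/s × 0.00115 s = 108100 bits.

108000 bits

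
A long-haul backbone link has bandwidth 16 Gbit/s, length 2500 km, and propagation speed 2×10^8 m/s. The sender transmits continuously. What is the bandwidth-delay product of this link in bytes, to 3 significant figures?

25000000 bytes

Propagation delay = 2500000 / 200000000 = 0.0125 s.
BDP = R × t_prop = 16000000000 × 0.0125 = 200000000 bits.
In bytes: 200000000/8 = 25000000 bytes.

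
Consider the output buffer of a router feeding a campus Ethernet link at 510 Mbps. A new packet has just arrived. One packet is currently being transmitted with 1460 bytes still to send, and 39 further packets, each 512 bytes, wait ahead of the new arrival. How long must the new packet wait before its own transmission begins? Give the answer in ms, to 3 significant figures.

0.336 ms

Each queued packet: L/R = 4096/510000000 = 0.00803137 ms.
39 queued → 0.313224 ms.
Plus remaining 11680 bits of current packet: 0.022902 ms.
Queuing delay = 0.336 ms.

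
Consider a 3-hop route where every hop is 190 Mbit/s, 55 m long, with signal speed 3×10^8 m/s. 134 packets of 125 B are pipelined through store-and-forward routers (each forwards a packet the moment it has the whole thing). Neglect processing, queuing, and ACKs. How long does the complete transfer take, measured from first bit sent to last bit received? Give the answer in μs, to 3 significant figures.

Per-hop transmission t_tx = L/R = 1000/190000000 = 5.26316 μs.
Per-hop propagation t_prop = 55/300000000 = 0.183333 μs.
Pipeline fill: first packet needs 3·t_tx to clear all hops; remaining 133 packets each add one t_tx.
Total = (3+134-1)·t_tx + 3·t_prop = 136·5.26316 + 3·0.183333 = 716 μs.

716 μs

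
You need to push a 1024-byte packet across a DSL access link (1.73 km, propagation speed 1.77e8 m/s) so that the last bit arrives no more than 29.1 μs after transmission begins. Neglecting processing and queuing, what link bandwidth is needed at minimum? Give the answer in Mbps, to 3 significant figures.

424 Mbps

L = 8192 bits.
Propagation delay = 1730 / 177000000 = 9.77401 μs.
Transmission budget = 29.1 − 9.77401 = 19.326 μs.
R ≥ L / t_tx = 8192 bits / 1.9326e-05 s = 424 Mbps.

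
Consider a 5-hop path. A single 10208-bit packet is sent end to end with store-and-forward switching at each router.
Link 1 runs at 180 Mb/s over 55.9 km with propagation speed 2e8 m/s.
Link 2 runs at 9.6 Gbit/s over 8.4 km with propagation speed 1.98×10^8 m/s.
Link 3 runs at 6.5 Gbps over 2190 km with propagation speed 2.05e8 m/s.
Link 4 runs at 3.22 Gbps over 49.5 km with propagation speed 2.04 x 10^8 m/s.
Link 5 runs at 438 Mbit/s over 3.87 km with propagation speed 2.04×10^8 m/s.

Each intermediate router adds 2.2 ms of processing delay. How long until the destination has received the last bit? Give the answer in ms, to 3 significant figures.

Transmission delays (L/R per hop): 0.0567111, 0.00106333, 0.00157046, 0.00317019, 0.0233059 ms; sum = 0.085821 ms.
Propagation delays (d/s per hop): 0.2795, 0.0424242, 10.6829, 0.242647, 0.0189706 ms; sum = 11.2665 ms.
Processing at 4 router(s): 4 × 2.2 ms = 8.8 ms.
End-to-end = 20.2 ms.

20.2 ms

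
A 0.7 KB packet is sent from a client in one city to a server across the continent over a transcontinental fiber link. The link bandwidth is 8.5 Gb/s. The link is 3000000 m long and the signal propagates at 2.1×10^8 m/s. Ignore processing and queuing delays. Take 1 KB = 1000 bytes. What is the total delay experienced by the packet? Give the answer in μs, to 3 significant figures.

14300 μs

L = 5600 bits.
Transmission delay = L/R = 5600 / 8500000000 = 0.658824 μs.
Propagation delay = d/s = 3000000 m / 210000000 m/s = 14285.7 μs.
Total = 14300 μs.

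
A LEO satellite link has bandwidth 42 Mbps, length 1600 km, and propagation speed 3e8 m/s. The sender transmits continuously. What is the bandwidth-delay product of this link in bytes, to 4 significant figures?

28000 bytes

Propagation delay = 1600000 / 300000000 = 0.00533333 s.
BDP = R × t_prop = 42000000 × 0.00533333 = 224000 bits.
In bytes: 224000/8 = 28000 bytes.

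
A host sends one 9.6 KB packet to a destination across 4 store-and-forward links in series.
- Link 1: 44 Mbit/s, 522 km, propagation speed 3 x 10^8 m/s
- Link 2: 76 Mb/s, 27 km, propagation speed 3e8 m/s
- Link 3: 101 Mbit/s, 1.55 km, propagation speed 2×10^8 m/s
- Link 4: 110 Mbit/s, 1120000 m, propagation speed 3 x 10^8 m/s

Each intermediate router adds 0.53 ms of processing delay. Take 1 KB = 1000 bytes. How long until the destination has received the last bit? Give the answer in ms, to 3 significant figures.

11.4 ms

L = 76800 bits.
Transmission delays (L/R per hop): 1.74545, 1.01053, 0.760396, 0.698182 ms; sum = 4.21456 ms.
Propagation delays (d/s per hop): 1.74, 0.09, 0.00775, 3.73333 ms; sum = 5.57108 ms.
Processing at 3 router(s): 3 × 0.53 ms = 1.59 ms.
End-to-end = 11.4 ms.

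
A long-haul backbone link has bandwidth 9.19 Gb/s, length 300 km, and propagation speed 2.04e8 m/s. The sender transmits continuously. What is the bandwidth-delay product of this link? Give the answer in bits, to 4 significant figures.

Propagation delay = 300000 / 204000000 = 0.00147059 s.
BDP = R × t_prop = 9190000000 × 0.00147059 = 13514700 bits.

13510000 bits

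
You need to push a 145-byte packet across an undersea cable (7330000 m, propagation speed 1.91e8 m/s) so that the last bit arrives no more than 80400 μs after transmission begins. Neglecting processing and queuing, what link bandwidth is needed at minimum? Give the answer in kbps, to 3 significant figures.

L = 1160 bits.
Propagation delay = 7330000 / 191000000 = 38377 μs.
Transmission budget = 80400 − 38377 = 42023 μs.
R ≥ L / t_tx = 1160 bits / 0.042023 s = 27.6 kbps.

27.6 kbps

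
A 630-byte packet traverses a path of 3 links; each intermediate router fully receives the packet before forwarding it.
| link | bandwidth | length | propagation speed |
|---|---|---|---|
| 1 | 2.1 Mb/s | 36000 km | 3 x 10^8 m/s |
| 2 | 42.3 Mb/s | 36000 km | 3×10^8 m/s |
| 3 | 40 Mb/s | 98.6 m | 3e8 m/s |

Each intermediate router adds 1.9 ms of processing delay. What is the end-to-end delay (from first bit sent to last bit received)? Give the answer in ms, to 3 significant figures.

246 ms

L = 630 × 8 = 5040 bits.
Transmission delays (L/R per hop): 2.4, 0.119149, 0.126 ms; sum = 2.64515 ms.
Propagation delays (d/s per hop): 120, 120, 0.000328667 ms; sum = 240 ms.
Processing at 2 router(s): 2 × 1.9 ms = 3.8 ms.
End-to-end = 246 ms.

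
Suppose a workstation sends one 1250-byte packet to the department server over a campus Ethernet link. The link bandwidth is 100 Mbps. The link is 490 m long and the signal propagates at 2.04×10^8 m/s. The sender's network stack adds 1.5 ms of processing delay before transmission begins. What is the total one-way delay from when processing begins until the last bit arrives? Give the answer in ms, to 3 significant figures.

1.60 ms

L = 1250 × 8 = 10000 bits.
Transmission delay = L/R = 10000 / 100000000 = 0.1 ms.
Propagation delay = d/s = 490 m / 204000000 m/s = 0.00240196 ms.
Plus processing delay 1.5 ms = 1.5 ms.
Total = 1.60 ms.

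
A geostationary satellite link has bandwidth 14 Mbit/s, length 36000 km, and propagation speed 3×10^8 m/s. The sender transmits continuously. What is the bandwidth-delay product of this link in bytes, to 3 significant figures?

Propagation delay = 36000000 / 300000000 = 0.12 s.
BDP = R × t_prop = 14000000 × 0.12 = 1680000 bits.
In bytes: 1680000/8 = 210000 bytes.

210000 bytes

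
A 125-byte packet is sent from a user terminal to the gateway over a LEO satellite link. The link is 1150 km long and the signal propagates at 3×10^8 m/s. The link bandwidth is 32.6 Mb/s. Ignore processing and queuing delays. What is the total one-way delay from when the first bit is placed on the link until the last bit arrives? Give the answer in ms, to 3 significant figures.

3.86 ms

L = 125 × 8 = 1000 bits.
Transmission delay = L/R = 1000 / 32600000 = 0.0306748 ms.
Propagation delay = d/s = 1150000 m / 300000000 m/s = 3.83333 ms.
Total = 3.86 ms.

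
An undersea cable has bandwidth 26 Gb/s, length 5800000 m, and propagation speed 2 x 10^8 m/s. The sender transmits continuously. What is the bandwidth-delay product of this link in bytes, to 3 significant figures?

Propagation delay = 5800000 / 200000000 = 0.029 s.
BDP = R × t_prop = 26000000000 × 0.029 = 754000000 bits.
In bytes: 754000000/8 = 94300000 bytes.

94300000 bytes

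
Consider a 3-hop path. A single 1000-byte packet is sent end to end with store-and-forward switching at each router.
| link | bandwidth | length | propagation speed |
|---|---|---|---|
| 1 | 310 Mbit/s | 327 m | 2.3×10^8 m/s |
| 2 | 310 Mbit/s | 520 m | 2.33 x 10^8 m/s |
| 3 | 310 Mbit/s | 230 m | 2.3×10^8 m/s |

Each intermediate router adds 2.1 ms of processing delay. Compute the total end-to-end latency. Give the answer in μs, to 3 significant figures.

L = 1000 × 8 = 8000 bits.
Transmission delay per hop = L/R = 8000/310000000 = 25.8065 μs; 3 hops → 77.4194 μs.
Propagation delays (d/s per hop): 1.42174, 2.23176, 1 μs; sum = 4.6535 μs.
Processing at 2 router(s): 2 × 2.1 ms = 4200 μs.
End-to-end = 4280 μs.

4280 μs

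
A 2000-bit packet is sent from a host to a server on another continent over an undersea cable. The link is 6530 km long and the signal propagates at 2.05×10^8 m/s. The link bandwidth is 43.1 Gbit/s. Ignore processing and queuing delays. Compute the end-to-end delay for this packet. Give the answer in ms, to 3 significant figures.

31.9 ms

Transmission delay = L/R = 2000 / 43100000000 = 4.64037e-05 ms.
Propagation delay = d/s = 6530000 m / 2.05e+08 m/s = 31.8537 ms.
Total = 31.9 ms.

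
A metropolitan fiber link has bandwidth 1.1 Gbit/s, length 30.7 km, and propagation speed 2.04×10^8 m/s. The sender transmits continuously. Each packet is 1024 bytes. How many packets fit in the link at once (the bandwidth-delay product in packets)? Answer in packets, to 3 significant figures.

Propagation delay = 30700 / 204000000 = 0.00015049 s.
BDP = R × t_prop = 1100000000 × 0.00015049 = 165539 bits.
In packets of 8192 bits: 20.2 packets.

20.2 packets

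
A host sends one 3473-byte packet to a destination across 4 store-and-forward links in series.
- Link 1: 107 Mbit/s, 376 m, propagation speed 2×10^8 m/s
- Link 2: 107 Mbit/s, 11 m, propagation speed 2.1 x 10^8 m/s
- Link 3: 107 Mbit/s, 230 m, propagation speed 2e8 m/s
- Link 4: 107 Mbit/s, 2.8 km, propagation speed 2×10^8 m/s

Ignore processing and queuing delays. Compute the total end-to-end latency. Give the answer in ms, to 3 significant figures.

L = 3473 × 8 = 27784 bits.
Transmission delay per hop = L/R = 27784/107000000 = 0.259664 ms; 4 hops → 1.03865 ms.
Propagation delays (d/s per hop): 0.00188, 5.2381e-05, 0.00115, 0.014 ms; sum = 0.0170824 ms.
End-to-end = 1.06 ms.

1.06 ms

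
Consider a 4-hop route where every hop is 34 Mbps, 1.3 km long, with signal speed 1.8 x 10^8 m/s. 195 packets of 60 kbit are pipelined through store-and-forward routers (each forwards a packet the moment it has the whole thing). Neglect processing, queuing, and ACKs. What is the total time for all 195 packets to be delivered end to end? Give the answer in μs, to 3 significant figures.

349000 μs

Per-hop transmission t_tx = L/R = 60000/34000000 = 1764.71 μs.
Per-hop propagation t_prop = 1300/180000000 = 7.22222 μs.
Pipeline fill: first packet needs 4·t_tx to clear all hops; remaining 194 packets each add one t_tx.
Total = (4+195-1)·t_tx + 4·t_prop = 198·1764.71 + 4·7.22222 = 349000 μs.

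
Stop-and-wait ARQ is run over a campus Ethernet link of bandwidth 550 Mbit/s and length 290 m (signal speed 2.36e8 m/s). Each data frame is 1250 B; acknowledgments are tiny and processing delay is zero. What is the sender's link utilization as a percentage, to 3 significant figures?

88.1 %

t_tx = L/R = 10000/550000000 = 1.81818e-05 s.
t_prop = 290/236000000 = 1.22881e-06 s; RTT = 2.45763e-06 s.
Cycle = t_tx + RTT = 2.06394e-05 s.
Utilization = t_tx / cycle = 1.81818e-05/2.06394e-05 = 88.1 %.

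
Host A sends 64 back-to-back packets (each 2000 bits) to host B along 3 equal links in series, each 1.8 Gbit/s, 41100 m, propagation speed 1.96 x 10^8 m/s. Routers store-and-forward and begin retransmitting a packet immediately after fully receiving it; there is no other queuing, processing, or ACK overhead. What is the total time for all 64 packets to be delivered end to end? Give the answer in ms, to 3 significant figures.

0.702 ms

Per-hop transmission t_tx = L/R = 2000/1800000000 = 0.00111111 ms.
Per-hop propagation t_prop = 41100/196000000 = 0.209694 ms.
Pipeline fill: first packet needs 3·t_tx to clear all hops; remaining 63 packets each add one t_tx.
Total = (3+64-1)·t_tx + 3·t_prop = 66·0.00111111 + 3·0.209694 = 0.702 ms.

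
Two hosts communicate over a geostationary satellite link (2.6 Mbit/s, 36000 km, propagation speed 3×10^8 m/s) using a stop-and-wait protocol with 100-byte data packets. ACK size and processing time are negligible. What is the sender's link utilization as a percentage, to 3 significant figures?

0.128 %

t_tx = L/R = 800/2600000 = 0.000307692 s.
t_prop = 36000000/300000000 = 0.12 s; RTT = 0.24 s.
Cycle = t_tx + RTT = 0.240308 s.
Utilization = t_tx / cycle = 0.000307692/0.240308 = 0.128 %.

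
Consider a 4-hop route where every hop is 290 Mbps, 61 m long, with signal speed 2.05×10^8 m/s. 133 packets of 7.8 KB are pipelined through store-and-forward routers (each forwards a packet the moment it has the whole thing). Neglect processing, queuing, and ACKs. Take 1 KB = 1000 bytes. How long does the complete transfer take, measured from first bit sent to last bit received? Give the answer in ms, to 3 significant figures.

Per-hop transmission t_tx = L/R = 62400/290000000 = 0.215172 ms.
Per-hop propagation t_prop = 61/2.05e+08 = 0.000297561 ms.
Pipeline fill: first packet needs 4·t_tx to clear all hops; remaining 132 packets each add one t_tx.
Total = (4+133-1)·t_tx + 4·t_prop = 136·0.215172 + 4·0.000297561 = 29.3 ms.

29.3 ms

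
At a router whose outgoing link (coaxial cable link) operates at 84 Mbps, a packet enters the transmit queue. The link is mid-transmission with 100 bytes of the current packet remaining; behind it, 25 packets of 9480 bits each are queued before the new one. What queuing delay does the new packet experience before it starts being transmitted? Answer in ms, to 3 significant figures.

Each queued packet: L/R = 9480/84000000 = 0.112857 ms.
25 queued → 2.82143 ms.
Plus remaining 800 bits of current packet: 0.00952381 ms.
Queuing delay = 2.83 ms.

2.83 ms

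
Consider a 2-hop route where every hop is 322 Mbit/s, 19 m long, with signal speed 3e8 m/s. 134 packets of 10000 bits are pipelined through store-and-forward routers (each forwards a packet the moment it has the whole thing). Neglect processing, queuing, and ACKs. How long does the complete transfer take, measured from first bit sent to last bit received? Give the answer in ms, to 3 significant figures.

Per-hop transmission t_tx = L/R = 10000/322000000 = 0.0310559 ms.
Per-hop propagation t_prop = 19/300000000 = 6.33333e-05 ms.
Pipeline fill: first packet needs 2·t_tx to clear all hops; remaining 133 packets each add one t_tx.
Total = (2+134-1)·t_tx + 2·t_prop = 135·0.0310559 + 2·6.33333e-05 = 4.19 ms.

4.19 ms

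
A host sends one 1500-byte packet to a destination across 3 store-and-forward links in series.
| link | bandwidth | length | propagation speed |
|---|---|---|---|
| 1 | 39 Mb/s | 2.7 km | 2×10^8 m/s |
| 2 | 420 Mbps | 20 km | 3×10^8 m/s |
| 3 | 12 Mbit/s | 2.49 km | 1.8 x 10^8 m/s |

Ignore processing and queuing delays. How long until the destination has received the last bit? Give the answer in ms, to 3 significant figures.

1.43 ms

L = 1500 × 8 = 12000 bits.
Transmission delays (L/R per hop): 0.307692, 0.0285714, 1 ms; sum = 1.33626 ms.
Propagation delays (d/s per hop): 0.0135, 0.0666667, 0.0138333 ms; sum = 0.094 ms.
End-to-end = 1.43 ms.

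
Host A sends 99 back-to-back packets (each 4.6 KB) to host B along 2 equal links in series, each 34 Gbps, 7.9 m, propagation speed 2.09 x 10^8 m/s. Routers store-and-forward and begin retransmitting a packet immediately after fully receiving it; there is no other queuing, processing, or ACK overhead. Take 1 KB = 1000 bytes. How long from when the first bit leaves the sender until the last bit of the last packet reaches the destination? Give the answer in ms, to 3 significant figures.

Per-hop transmission t_tx = L/R = 36800/34000000000 = 0.00108235 ms.
Per-hop propagation t_prop = 7.9/209000000 = 3.7799e-05 ms.
Pipeline fill: first packet needs 2·t_tx to clear all hops; remaining 98 packets each add one t_tx.
Total = (2+99-1)·t_tx + 2·t_prop = 100·0.00108235 + 2·3.7799e-05 = 0.108 ms.

0.108 ms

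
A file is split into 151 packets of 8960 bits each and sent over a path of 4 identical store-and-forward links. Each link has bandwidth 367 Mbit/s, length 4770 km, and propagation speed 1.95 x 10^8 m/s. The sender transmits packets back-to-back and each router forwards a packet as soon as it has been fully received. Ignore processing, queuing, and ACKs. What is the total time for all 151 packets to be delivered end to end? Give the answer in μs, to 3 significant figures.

102000 μs

Per-hop transmission t_tx = L/R = 8960/367000000 = 24.4142 μs.
Per-hop propagation t_prop = 4770000/195000000 = 24461.5 μs.
Pipeline fill: first packet needs 4·t_tx to clear all hops; remaining 150 packets each add one t_tx.
Total = (4+151-1)·t_tx + 4·t_prop = 154·24.4142 + 4·24461.5 = 102000 μs.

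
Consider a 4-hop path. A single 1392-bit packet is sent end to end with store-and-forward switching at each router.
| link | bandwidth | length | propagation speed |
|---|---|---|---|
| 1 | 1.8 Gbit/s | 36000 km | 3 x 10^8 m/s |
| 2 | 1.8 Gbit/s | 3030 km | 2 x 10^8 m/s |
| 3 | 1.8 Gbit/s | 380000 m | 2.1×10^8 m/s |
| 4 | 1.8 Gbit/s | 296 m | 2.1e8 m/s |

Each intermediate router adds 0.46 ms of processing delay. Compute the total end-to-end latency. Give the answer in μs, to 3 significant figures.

138000 μs

Transmission delay per hop = L/R = 1392/1800000000 = 0.773333 μs; 4 hops → 3.09333 μs.
Propagation delays (d/s per hop): 120000, 15150, 1809.52, 1.40952 μs; sum = 136961 μs.
Processing at 3 router(s): 3 × 0.46 ms = 1380 μs.
End-to-end = 138000 μs.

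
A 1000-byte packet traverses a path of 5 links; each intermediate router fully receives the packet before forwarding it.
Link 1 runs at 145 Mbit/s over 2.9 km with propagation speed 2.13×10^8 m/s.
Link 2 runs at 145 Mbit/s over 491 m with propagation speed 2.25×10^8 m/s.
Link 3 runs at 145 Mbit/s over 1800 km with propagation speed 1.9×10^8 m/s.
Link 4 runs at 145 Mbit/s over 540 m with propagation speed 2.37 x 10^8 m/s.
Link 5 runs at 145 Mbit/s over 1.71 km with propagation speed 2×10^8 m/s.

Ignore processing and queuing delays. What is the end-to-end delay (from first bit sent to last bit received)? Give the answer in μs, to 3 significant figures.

L = 1000 × 8 = 8000 bits.
Transmission delay per hop = L/R = 8000/145000000 = 55.1724 μs; 5 hops → 275.862 μs.
Propagation delays (d/s per hop): 13.615, 2.18222, 9473.68, 2.27848, 8.55 μs; sum = 9500.31 μs.
End-to-end = 9780 μs.

9780 μs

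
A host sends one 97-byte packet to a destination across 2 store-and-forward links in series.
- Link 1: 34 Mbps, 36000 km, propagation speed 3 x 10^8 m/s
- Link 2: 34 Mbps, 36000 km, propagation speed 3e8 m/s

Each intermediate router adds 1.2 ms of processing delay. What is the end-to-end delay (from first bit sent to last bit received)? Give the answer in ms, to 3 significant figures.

L = 97 × 8 = 776 bits.
Transmission delay per hop = L/R = 776/34000000 = 0.0228235 ms; 2 hops → 0.0456471 ms.
Propagation delays (d/s per hop): 120, 120 ms; sum = 240 ms.
Processing at 1 router(s): 1 × 1.2 ms = 1.2 ms.
End-to-end = 241 ms.

241 ms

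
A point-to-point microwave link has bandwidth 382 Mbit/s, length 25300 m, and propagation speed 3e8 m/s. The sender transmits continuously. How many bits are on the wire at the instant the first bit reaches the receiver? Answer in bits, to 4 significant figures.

Propagation delay = 25300 / 300000000 = 8.43333e-05 s.
BDP = R × t_prop = 382000000 × 8.43333e-05 = 32215.3 bits.

32220 bits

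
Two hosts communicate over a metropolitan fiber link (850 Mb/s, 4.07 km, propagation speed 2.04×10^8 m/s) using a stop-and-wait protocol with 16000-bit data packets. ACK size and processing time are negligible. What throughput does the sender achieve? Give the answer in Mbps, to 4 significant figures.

t_tx = L/R = 16000/850000000 = 1.88235e-05 s.
t_prop = 4070/204000000 = 1.9951e-05 s; RTT = 3.9902e-05 s.
Cycle = t_tx + RTT = 5.87255e-05 s.
Throughput = L / cycle = 16000 / 5.87255e-05 = 272.5 Mbps.

272.5 Mbps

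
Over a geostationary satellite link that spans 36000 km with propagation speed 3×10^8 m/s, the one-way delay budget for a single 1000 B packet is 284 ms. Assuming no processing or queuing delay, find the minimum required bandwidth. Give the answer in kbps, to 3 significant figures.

48.8 kbps

L = 8000 bits.
Propagation delay = 36000000 / 300000000 = 120 ms.
Transmission budget = 284 − 120 = 164 ms.
R ≥ L / t_tx = 8000 bits / 0.164 s = 48.8 kbps.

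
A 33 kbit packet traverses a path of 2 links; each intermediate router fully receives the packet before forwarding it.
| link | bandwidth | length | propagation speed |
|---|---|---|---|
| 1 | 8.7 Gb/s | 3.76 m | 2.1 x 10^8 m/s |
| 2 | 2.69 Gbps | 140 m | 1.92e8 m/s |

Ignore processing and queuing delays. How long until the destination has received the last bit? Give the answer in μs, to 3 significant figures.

L = 33000 bits.
Transmission delays (L/R per hop): 3.7931, 12.2677 μs; sum = 16.0608 μs.
Propagation delays (d/s per hop): 0.0179048, 0.729167 μs; sum = 0.747071 μs.
End-to-end = 16.8 μs.

16.8 μs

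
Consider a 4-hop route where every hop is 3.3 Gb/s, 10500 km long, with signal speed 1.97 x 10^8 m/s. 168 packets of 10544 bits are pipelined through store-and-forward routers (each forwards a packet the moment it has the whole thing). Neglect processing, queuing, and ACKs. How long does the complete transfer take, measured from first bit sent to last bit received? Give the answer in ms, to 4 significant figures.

Per-hop transmission t_tx = L/R = 10544/3300000000 = 0.00319515 ms.
Per-hop propagation t_prop = 10500000/197000000 = 53.2995 ms.
Pipeline fill: first packet needs 4·t_tx to clear all hops; remaining 167 packets each add one t_tx.
Total = (4+168-1)·t_tx + 4·t_prop = 171·0.00319515 + 4·53.2995 = 213.7 ms.

213.7 ms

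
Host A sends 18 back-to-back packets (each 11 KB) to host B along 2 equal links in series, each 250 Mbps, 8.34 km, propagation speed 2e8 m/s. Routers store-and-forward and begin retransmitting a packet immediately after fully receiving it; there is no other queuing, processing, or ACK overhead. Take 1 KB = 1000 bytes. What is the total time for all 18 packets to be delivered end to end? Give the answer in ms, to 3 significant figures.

6.77 ms

Per-hop transmission t_tx = L/R = 88000/250000000 = 0.352 ms.
Per-hop propagation t_prop = 8340/200000000 = 0.0417 ms.
Pipeline fill: first packet needs 2·t_tx to clear all hops; remaining 17 packets each add one t_tx.
Total = (2+18-1)·t_tx + 2·t_prop = 19·0.352 + 2·0.0417 = 6.77 ms.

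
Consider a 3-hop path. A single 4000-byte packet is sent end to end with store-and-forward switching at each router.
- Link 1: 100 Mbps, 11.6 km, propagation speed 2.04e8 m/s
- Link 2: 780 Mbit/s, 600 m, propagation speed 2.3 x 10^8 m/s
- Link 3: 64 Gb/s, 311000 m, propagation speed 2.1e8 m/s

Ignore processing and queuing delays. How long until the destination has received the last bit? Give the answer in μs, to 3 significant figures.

1900 μs

L = 4000 × 8 = 32000 bits.
Transmission delays (L/R per hop): 320, 41.0256, 0.5 μs; sum = 361.526 μs.
Propagation delays (d/s per hop): 56.8627, 2.6087, 1480.95 μs; sum = 1540.42 μs.
End-to-end = 1900 μs.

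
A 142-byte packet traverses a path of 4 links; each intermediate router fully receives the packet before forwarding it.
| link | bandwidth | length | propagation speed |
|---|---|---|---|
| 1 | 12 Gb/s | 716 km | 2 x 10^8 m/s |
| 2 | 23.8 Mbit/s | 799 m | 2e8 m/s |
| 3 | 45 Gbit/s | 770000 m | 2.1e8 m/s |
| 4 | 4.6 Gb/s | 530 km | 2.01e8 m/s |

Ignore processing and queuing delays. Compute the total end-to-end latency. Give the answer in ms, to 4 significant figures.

9.936 ms

L = 142 × 8 = 1136 bits.
Transmission delays (L/R per hop): 9.46667e-05, 0.0477311, 2.52444e-05, 0.000246957 ms; sum = 0.048098 ms.
Propagation delays (d/s per hop): 3.58, 0.003995, 3.66667, 2.63682 ms; sum = 9.88748 ms.
End-to-end = 9.936 ms.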